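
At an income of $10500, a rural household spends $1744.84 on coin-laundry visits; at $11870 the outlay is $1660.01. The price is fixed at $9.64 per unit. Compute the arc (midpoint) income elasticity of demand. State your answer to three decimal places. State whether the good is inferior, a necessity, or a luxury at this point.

With a constant price, Q₁ = 1744.84/9.64 = 181.000 and Q₂ = 1660.01/9.64 = 172.200 (equivalently, work directly with expenditure since P cancels).
Midpoint %ΔQ = (1660.01 − 1744.84)/1702.43 = -0.04983; midpoint %ΔI = (11870 − 10500)/11185 = 0.12249.
η = -0.04983 / 0.12249 = -0.407.
η < 0 ⇒ inferior good.

-0.407 (inferior good)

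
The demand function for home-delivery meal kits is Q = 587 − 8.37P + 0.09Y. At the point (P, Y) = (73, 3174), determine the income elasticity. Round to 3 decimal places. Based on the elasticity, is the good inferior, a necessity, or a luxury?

1.092 (luxury)

At P = 73, Y = 3174: Q = 261.650.
Holding P constant, ∂Q/∂Y = 0.09.
η_Y = (∂Q/∂Y)·(Y/Q) = 0.09 × (3174/261.650) = 1.092.
Since η > 1, this is a luxury.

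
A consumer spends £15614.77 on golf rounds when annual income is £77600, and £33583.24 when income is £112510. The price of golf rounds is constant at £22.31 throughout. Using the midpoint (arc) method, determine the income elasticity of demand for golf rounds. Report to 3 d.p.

1.989

With a constant price, Q₁ = 15614.77/22.31 = 699.900 and Q₂ = 33583.24/22.31 = 1505.300 (equivalently, work directly with expenditure since P cancels).
Midpoint %ΔQ = (33583.24 − 15614.77)/24599.00 = 0.73046; midpoint %ΔI = (112510 − 77600)/95055 = 0.36726.
η = 0.73046 / 0.36726 = 1.989.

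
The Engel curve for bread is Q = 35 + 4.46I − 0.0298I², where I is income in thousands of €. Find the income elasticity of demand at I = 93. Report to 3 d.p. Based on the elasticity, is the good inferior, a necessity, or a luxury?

-0.524 (inferior good)

At I = 93: Q = 192.0398.
dQ/dI = 4.46 − 0.0596I = -1.08280.
η = (dQ/dI)·(I/Q) = -1.08280 × (93/192.0398) = -0.524.
η < 0 ⇒ inferior good.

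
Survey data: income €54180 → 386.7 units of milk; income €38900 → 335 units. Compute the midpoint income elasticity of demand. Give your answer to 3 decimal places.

0.436

ΔQ = 335 − 386.7 = -51.7; midpoint Q̄ = (386.7 + 335)/2 = 360.85.
ΔI = 38900 − 54180 = -15280; midpoint Ī = (54180 + 38900)/2 = 46540.
η = (ΔQ/Q̄) ÷ (ΔI/Ī) = (-51.7/360.85) ÷ (-15280/46540) = 0.436.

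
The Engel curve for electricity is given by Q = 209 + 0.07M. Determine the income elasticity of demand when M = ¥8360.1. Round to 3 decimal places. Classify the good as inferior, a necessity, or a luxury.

0.737 (necessity)

At M = 8360.1: Q = 794.207.
dQ/dM = 0.07.
η = (dQ/dM)·(M/Q) = 0.07 × (8360.1/794.207) = 0.737.
Since 0 < η < 1, the good is a necessity.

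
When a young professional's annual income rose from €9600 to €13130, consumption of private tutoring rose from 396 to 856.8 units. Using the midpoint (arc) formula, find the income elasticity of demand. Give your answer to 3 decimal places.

ΔQ = 856.8 − 396 = 460.8; midpoint Q̄ = (396 + 856.8)/2 = 626.4.
ΔI = 13130 − 9600 = 3530; midpoint Ī = (9600 + 13130)/2 = 11365.
η = (ΔQ/Q̄) ÷ (ΔI/Ī) = (460.8/626.4) ÷ (3530/11365) = 2.368.

2.368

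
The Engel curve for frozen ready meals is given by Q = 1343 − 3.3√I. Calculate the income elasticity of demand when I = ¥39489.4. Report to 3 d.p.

-0.477

At I = 39489.4: Q = 687.226.
dQ/dI = -3.3/(2√I) = -0.00830317 at this income.
η = (dQ/dI)·(I/Q) = -0.00830317 × (39489.4/687.226) = -0.477.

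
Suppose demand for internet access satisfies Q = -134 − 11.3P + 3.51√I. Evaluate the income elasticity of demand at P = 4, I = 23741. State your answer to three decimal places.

At P = 4, I = 23741: Q = 361.625.
Holding P constant, ∂Q/∂I = 3.51/(2√I) = 0.0113901.
η_I = (∂Q/∂I)·(I/Q) = 0.0113901 × (23741/361.625) = 0.748.

0.748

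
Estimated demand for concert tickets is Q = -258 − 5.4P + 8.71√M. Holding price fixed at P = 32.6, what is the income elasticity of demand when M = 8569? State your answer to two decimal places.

1.08

At P = 32.6, M = 8569: Q = 372.235.
Holding P constant, ∂Q/∂M = 8.71/(2√M) = 0.047046.
η_M = (∂Q/∂M)·(M/Q) = 0.047046 × (8569/372.235) = 1.08.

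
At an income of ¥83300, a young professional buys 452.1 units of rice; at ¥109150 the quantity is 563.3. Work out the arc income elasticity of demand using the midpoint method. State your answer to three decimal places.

ΔQ = 563.3 − 452.1 = 111.2; midpoint Q̄ = (452.1 + 563.3)/2 = 507.7.
ΔI = 109150 − 83300 = 25850; midpoint Ī = (83300 + 109150)/2 = 96225.
η = (ΔQ/Q̄) ÷ (ΔI/Ī) = (111.2/507.7) ÷ (25850/96225) = 0.815.

0.815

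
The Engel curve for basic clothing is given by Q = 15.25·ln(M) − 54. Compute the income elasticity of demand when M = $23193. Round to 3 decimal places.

0.154

At M = 23193: Q = 99.287.
dQ/dM = 15.25/M = 0.000657526 at this income.
η = (dQ/dM)·(M/Q) = 0.000657526 × (23193/99.287) = 0.154.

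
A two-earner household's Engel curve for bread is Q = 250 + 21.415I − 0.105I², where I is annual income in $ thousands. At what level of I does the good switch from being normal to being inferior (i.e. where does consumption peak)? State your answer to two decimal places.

101.98

dQ/dI = 21.415 − 0.21I.
The good is inferior where dQ/dI < 0. Setting dQ/dI = 0 gives I = 21.415 / 0.21 = 101.98.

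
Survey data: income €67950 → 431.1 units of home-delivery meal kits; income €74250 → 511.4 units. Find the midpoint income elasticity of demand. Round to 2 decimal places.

1.92

ΔQ = 511.4 − 431.1 = 80.3; midpoint Q̄ = (431.1 + 511.4)/2 = 471.25.
ΔI = 74250 − 67950 = 6300; midpoint Ī = (67950 + 74250)/2 = 71100.
η = (ΔQ/Q̄) ÷ (ΔI/Ī) = (80.3/471.25) ÷ (6300/71100) = 1.92.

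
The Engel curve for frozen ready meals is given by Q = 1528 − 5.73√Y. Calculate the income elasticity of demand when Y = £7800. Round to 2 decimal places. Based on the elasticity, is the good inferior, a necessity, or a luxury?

At Y = 7800: Q = 1021.940.
dQ/dY = -5.73/(2√Y) = -0.0324397 at this income.
η = (dQ/dY)·(Y/Q) = -0.0324397 × (7800/1021.940) = -0.25.
Since η < 0, the good is an inferior good.

-0.25 (inferior good)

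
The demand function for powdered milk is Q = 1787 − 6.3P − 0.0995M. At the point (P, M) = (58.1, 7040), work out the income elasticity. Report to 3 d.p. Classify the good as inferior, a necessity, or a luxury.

At P = 58.1, M = 7040: Q = 720.490.
Holding P constant, ∂Q/∂M = −0.0995.
η_M = (∂Q/∂M)·(M/Q) = -0.0995 × (7040/720.490) = -0.972.
Since η < 0, this is an inferior good.

-0.972 (inferior good)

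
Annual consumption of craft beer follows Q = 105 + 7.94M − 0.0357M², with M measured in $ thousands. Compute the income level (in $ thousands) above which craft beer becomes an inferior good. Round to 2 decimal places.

111.20

dQ/dM = 7.94 − 0.0714M.
The good is inferior where dQ/dM < 0. Setting dQ/dM = 0 gives M = 7.94 / 0.0714 = 111.20.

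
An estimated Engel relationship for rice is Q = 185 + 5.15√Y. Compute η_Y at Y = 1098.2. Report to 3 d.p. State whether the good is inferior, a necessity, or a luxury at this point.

At Y = 1098.2: Q = 355.666.
dQ/dY = 5.15/(2√Y) = 0.0777028 at this income.
η = (dQ/dY)·(Y/Q) = 0.0777028 × (1098.2/355.666) = 0.240.
Since 0 < η < 1, the good is a necessity.

0.240 (necessity)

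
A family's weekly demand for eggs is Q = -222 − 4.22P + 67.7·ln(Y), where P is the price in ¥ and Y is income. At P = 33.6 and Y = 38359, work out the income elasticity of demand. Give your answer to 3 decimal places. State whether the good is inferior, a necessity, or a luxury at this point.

At P = 33.6, Y = 38359: Q = 350.764.
Holding P constant, ∂Q/∂Y = 67.7/Y = 0.00176491.
η_Y = (∂Q/∂Y)·(Y/Q) = 0.00176491 × (38359/350.764) = 0.193.
Since 0 < η < 1, this is a necessity.

0.193 (necessity)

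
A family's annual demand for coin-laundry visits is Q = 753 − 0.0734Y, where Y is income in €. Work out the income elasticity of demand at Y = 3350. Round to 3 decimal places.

-0.485

At Y = 3350: Q = 507.110.
dQ/dY = −0.0734.
η = (dQ/dY)·(Y/Q) = -0.0734 × (3350/507.110) = -0.485.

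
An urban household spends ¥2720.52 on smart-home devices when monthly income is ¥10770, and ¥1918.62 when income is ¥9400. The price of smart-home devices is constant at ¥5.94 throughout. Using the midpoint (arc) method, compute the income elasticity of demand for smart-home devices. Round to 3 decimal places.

With a constant price, Q₁ = 2720.52/5.94 = 458.000 and Q₂ = 1918.62/5.94 = 323.000 (equivalently, work directly with expenditure since P cancels).
Midpoint %ΔQ = (1918.62 − 2720.52)/2319.57 = -0.34571; midpoint %ΔI = (9400 − 10770)/10085 = -0.13585.
η = -0.34571 / -0.13585 = 2.545.

2.545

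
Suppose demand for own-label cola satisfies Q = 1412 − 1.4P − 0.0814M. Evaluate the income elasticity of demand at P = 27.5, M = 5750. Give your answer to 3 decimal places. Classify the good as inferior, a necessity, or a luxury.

At P = 27.5, M = 5750: Q = 905.450.
Holding P constant, ∂Q/∂M = −0.0814.
η_M = (∂Q/∂M)·(M/Q) = -0.0814 × (5750/905.450) = -0.517.
Since η < 0, this is an inferior good.

-0.517 (inferior good)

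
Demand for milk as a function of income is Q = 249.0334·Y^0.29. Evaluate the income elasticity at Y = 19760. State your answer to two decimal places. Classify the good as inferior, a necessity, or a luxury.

0.29 (necessity)

For Q = A·Y^β the income elasticity is constant and equal to β.
Here β = 0.29, so η = 0.29.
Since 0 < η < 1, the good is a necessity.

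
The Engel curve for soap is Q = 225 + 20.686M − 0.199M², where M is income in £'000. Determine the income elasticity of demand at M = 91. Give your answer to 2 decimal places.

At M = 91: Q = 459.5070.
dQ/dM = 20.686 − 0.398M = -15.53200.
η = (dQ/dM)·(M/Q) = -15.53200 × (91/459.5070) = -3.08.

-3.08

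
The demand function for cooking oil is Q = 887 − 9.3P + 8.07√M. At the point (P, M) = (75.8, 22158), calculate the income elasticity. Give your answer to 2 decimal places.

0.43

At P = 75.8, M = 22158: Q = 1383.325.
Holding P constant, ∂Q/∂M = 8.07/(2√M) = 0.0271068.
η_M = (∂Q/∂M)·(M/Q) = 0.0271068 × (22158/1383.325) = 0.43.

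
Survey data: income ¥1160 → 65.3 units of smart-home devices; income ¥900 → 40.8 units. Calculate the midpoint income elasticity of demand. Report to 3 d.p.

1.830

ΔQ = 40.8 − 65.3 = -24.5; midpoint Q̄ = (65.3 + 40.8)/2 = 53.05.
ΔI = 900 − 1160 = -260; midpoint Ī = (1160 + 900)/2 = 1030.
η = (ΔQ/Q̄) ÷ (ΔI/Ī) = (-24.5/53.05) ÷ (-260/1030) = 1.830.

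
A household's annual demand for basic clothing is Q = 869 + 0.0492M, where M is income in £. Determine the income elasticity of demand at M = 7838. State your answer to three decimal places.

At M = 7838: Q = 1254.630.
dQ/dM = 0.0492.
η = (dQ/dM)·(M/Q) = 0.0492 × (7838/1254.630) = 0.307.

0.307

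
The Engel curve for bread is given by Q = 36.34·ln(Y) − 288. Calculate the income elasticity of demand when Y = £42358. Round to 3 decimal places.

At Y = 42358: Q = 99.163.
dQ/dY = 36.34/Y = 0.000857925 at this income.
η = (dQ/dY)·(Y/Q) = 0.000857925 × (42358/99.163) = 0.366.

0.366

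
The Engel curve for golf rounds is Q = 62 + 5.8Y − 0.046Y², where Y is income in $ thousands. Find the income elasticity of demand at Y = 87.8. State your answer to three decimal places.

At Y = 87.8: Q = 216.6334.
dQ/dY = 5.8 − 0.092Y = -2.27760.
η = (dQ/dY)·(Y/Q) = -2.27760 × (87.8/216.6334) = -0.923.

-0.923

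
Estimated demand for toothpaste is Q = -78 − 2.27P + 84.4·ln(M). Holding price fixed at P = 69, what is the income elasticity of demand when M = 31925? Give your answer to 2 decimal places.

At P = 69, M = 31925: Q = 640.695.
Holding P constant, ∂Q/∂M = 84.4/M = 0.0026437.
η_M = (∂Q/∂M)·(M/Q) = 0.0026437 × (31925/640.695) = 0.13.

0.13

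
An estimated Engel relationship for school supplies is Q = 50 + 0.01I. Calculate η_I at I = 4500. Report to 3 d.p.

0.474

At I = 4500: Q = 95.000.
dQ/dI = 0.01.
η = (dQ/dI)·(I/Q) = 0.01 × (4500/95.000) = 0.474.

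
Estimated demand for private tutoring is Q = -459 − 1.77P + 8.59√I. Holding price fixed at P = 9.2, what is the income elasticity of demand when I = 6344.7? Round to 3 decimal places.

1.637

At P = 9.2, I = 6344.7: Q = 208.941.
Holding P constant, ∂Q/∂I = 8.59/(2√I) = 0.053921.
η_I = (∂Q/∂I)·(I/Q) = 0.053921 × (6344.7/208.941) = 1.637.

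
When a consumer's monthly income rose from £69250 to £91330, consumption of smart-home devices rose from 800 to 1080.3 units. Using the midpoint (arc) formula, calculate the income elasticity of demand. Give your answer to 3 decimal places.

1.084

ΔQ = 1080.3 − 800 = 280.3; midpoint Q̄ = (800 + 1080.3)/2 = 940.15.
ΔI = 91330 − 69250 = 22080; midpoint Ī = (69250 + 91330)/2 = 80290.
η = (ΔQ/Q̄) ÷ (ΔI/Ī) = (280.3/940.15) ÷ (22080/80290) = 1.084.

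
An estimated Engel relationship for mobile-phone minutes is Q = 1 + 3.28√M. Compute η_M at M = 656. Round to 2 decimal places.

0.49

At M = 656: Q = 85.009.
dQ/dM = 3.28/(2√M) = 0.0640312 at this income.
η = (dQ/dM)·(M/Q) = 0.0640312 × (656/85.009) = 0.49.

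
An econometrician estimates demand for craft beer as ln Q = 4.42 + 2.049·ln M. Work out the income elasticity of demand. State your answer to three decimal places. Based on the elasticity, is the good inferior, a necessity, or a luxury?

In a log-linear demand, the coefficient on ln M is the income elasticity.
So η = 2.049.
η > 1 ⇒ luxury.

2.049 (luxury)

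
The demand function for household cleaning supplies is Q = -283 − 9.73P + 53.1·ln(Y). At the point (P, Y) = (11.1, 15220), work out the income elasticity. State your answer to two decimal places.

At P = 11.1, Y = 15220: Q = 120.369.
Holding P constant, ∂Q/∂Y = 53.1/Y = 0.00348883.
η_Y = (∂Q/∂Y)·(Y/Q) = 0.00348883 × (15220/120.369) = 0.44.

0.44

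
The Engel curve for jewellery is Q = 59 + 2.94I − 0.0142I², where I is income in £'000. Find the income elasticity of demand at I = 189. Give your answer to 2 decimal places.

-4.27

At I = 189: Q = 107.4218.
dQ/dI = 2.94 − 0.0284I = -2.42760.
η = (dQ/dI)·(I/Q) = -2.42760 × (189/107.4218) = -4.27.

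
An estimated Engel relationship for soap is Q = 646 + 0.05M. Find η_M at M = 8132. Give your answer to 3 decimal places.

0.386

At M = 8132: Q = 1052.600.
dQ/dM = 0.05.
η = (dQ/dM)·(M/Q) = 0.05 × (8132/1052.600) = 0.386.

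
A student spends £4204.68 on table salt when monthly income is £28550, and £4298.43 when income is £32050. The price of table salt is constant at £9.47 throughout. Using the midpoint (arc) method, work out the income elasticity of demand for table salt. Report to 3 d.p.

With a constant price, Q₁ = 4204.68/9.47 = 444.000 and Q₂ = 4298.43/9.47 = 453.900 (equivalently, work directly with expenditure since P cancels).
Midpoint %ΔQ = (4298.43 − 4204.68)/4251.56 = 0.02205; midpoint %ΔI = (32050 − 28550)/30300 = 0.11551.
η = 0.02205 / 0.11551 = 0.191.

0.191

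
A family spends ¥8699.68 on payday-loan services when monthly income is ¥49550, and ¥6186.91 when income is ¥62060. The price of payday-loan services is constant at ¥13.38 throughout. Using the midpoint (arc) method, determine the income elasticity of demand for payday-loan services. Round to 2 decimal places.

With a constant price, Q₁ = 8699.68/13.38 = 650.200 and Q₂ = 6186.91/13.38 = 462.400 (equivalently, work directly with expenditure since P cancels).
Midpoint %ΔQ = (6186.91 − 8699.68)/7443.30 = -0.33759; midpoint %ΔI = (62060 − 49550)/55805 = 0.22417.
η = -0.33759 / 0.22417 = -1.51.

-1.51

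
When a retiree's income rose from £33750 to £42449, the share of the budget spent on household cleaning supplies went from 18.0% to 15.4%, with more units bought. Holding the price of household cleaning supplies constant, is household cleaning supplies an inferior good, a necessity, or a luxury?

necessity

Quantity rises but the budget share falls as income rises, so 0 < η < 1.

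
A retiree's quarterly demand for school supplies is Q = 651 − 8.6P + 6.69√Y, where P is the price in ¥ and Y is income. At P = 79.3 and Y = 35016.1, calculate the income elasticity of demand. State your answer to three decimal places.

0.513

At P = 79.3, Y = 35016.1: Q = 1220.892.
Holding P constant, ∂Q/∂Y = 6.69/(2√Y) = 0.0178757.
η_Y = (∂Q/∂Y)·(Y/Q) = 0.0178757 × (35016.1/1220.892) = 0.513.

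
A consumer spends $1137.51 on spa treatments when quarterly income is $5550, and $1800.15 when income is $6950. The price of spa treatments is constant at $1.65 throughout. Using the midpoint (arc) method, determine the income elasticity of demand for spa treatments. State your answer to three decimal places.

2.014

With a constant price, Q₁ = 1137.51/1.65 = 689.400 and Q₂ = 1800.15/1.65 = 1091.000 (equivalently, work directly with expenditure since P cancels).
Midpoint %ΔQ = (1800.15 − 1137.51)/1468.83 = 0.45113; midpoint %ΔI = (6950 − 5550)/6250 = 0.22400.
η = 0.45113 / 0.22400 = 2.014.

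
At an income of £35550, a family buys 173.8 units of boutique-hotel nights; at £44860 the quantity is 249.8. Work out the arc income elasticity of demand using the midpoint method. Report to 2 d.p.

ΔQ = 249.8 − 173.8 = 76; midpoint Q̄ = (173.8 + 249.8)/2 = 211.8.
ΔI = 44860 − 35550 = 9310; midpoint Ī = (35550 + 44860)/2 = 40205.
η = (ΔQ/Q̄) ÷ (ΔI/Ī) = (76/211.8) ÷ (9310/40205) = 1.55.

1.55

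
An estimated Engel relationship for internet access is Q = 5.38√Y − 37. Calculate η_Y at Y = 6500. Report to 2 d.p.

0.55

At Y = 6500: Q = 396.749.
dQ/dY = 5.38/(2√Y) = 0.0333653 at this income.
η = (dQ/dY)·(Y/Q) = 0.0333653 × (6500/396.749) = 0.55.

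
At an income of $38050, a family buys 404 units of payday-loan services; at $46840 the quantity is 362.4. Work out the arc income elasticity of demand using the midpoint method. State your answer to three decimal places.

-0.524

ΔQ = 362.4 − 404 = -41.6; midpoint Q̄ = (404 + 362.4)/2 = 383.2.
ΔI = 46840 − 38050 = 8790; midpoint Ī = (38050 + 46840)/2 = 42445.
η = (ΔQ/Q̄) ÷ (ΔI/Ī) = (-41.6/383.2) ÷ (8790/42445) = -0.524.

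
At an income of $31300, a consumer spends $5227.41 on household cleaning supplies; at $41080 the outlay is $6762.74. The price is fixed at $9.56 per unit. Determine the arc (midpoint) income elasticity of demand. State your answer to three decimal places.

0.948

With a constant price, Q₁ = 5227.41/9.56 = 546.800 and Q₂ = 6762.74/9.56 = 707.400 (equivalently, work directly with expenditure since P cancels).
Midpoint %ΔQ = (6762.74 − 5227.41)/5995.08 = 0.25610; midpoint %ΔI = (41080 − 31300)/36190 = 0.27024.
η = 0.25610 / 0.27024 = 0.948.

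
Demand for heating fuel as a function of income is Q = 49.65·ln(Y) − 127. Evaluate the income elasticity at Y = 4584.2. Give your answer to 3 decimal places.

At Y = 4584.2: Q = 291.568.
dQ/dY = 49.65/Y = 0.0108307 at this income.
η = (dQ/dY)·(Y/Q) = 0.0108307 × (4584.2/291.568) = 0.170.

0.170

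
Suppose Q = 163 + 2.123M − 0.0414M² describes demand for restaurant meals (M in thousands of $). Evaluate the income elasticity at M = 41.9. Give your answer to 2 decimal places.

-0.31

At M = 41.9: Q = 179.2714.
dQ/dM = 2.123 − 0.0828M = -1.34632.
η = (dQ/dM)·(M/Q) = -1.34632 × (41.9/179.2714) = -0.31.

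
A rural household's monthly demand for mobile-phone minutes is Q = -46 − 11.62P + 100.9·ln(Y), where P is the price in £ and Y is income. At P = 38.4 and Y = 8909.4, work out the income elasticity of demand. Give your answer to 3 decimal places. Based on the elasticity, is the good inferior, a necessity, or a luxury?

0.237 (necessity)

At P = 38.4, Y = 8909.4: Q = 425.464.
Holding P constant, ∂Q/∂Y = 100.9/Y = 0.0113251.
η_Y = (∂Q/∂Y)·(Y/Q) = 0.0113251 × (8909.4/425.464) = 0.237.
Since 0 < η < 1, this is a necessity.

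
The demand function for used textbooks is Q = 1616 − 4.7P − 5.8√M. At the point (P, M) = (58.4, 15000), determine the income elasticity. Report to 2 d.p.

-0.56

At P = 58.4, M = 15000: Q = 631.168.
Holding P constant, ∂Q/∂M = -5.8/(2√M) = -0.0236784.
η_M = (∂Q/∂M)·(M/Q) = -0.0236784 × (15000/631.168) = -0.56.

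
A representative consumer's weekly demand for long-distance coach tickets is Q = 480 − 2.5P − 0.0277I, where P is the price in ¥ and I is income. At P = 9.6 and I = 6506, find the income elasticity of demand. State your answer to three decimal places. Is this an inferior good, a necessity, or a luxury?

-0.653 (inferior good)

At P = 9.6, I = 6506: Q = 275.784.
Holding P constant, ∂Q/∂I = −0.0277.
η_I = (∂Q/∂I)·(I/Q) = -0.0277 × (6506/275.784) = -0.653.
Since η < 0, this is an inferior good.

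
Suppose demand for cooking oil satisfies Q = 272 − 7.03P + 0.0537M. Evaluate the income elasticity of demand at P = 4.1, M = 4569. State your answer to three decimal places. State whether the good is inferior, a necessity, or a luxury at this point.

At P = 4.1, M = 4569: Q = 488.532.
Holding P constant, ∂Q/∂M = 0.0537.
η_M = (∂Q/∂M)·(M/Q) = 0.0537 × (4569/488.532) = 0.502.
Since 0 < η < 1, this is a necessity.

0.502 (necessity)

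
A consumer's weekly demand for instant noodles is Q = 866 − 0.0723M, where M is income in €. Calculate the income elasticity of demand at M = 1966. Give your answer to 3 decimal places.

At M = 1966: Q = 723.858.
dQ/dM = −0.0723.
η = (dQ/dM)·(M/Q) = -0.0723 × (1966/723.858) = -0.196.

-0.196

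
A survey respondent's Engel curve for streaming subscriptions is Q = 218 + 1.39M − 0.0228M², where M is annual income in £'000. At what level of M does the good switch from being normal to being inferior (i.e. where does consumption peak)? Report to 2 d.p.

dQ/dM = 1.39 − 0.0456M.
The good is inferior where dQ/dM < 0. Setting dQ/dM = 0 gives M = 1.39 / 0.0456 = 30.48.

30.48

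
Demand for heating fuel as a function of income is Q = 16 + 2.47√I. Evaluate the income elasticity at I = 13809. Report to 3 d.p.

At I = 13809: Q = 306.254.
dQ/dI = 2.47/(2√I) = 0.0105096 at this income.
η = (dQ/dI)·(I/Q) = 0.0105096 × (13809/306.254) = 0.474.

0.474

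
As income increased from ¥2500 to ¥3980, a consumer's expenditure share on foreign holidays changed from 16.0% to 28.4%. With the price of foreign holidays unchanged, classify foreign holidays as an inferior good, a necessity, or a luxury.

luxury

The budget share rises as income rises, so η > 1.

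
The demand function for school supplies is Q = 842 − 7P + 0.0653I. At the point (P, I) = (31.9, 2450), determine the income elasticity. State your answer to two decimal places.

At P = 31.9, I = 2450: Q = 778.685.
Holding P constant, ∂Q/∂I = 0.0653.
η_I = (∂Q/∂I)·(I/Q) = 0.0653 × (2450/778.685) = 0.21.

0.21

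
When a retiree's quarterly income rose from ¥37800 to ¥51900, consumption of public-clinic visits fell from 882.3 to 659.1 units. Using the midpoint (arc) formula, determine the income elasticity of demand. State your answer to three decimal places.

ΔQ = 659.1 − 882.3 = -223.2; midpoint Q̄ = (882.3 + 659.1)/2 = 770.7.
ΔI = 51900 − 37800 = 14100; midpoint Ī = (37800 + 51900)/2 = 44850.
η = (ΔQ/Q̄) ÷ (ΔI/Ī) = (-223.2/770.7) ÷ (14100/44850) = -0.921.

-0.921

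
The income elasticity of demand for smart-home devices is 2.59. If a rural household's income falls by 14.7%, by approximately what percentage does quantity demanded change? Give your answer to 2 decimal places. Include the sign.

-38.07%

%ΔQ ≈ η × %ΔI = 2.59 × (-14.7%) = -38.07%.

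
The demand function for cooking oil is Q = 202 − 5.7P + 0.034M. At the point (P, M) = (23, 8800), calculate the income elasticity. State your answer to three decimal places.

At P = 23, M = 8800: Q = 370.100.
Holding P constant, ∂Q/∂M = 0.034.
η_M = (∂Q/∂M)·(M/Q) = 0.034 × (8800/370.100) = 0.808.

0.808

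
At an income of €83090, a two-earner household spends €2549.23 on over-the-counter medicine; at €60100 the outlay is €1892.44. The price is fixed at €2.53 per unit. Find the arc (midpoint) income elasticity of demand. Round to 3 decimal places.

With a constant price, Q₁ = 2549.23/2.53 = 1007.601 and Q₂ = 1892.44/2.53 = 748.000 (equivalently, work directly with expenditure since P cancels).
Midpoint %ΔQ = (1892.44 − 2549.23)/2220.84 = -0.29574; midpoint %ΔI = (60100 − 83090)/71595 = -0.32111.
η = -0.29574 / -0.32111 = 0.921.

0.921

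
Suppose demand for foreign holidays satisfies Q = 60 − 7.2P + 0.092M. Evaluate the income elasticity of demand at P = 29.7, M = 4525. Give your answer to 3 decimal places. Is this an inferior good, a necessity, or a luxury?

At P = 29.7, M = 4525: Q = 262.460.
Holding P constant, ∂Q/∂M = 0.092.
η_M = (∂Q/∂M)·(M/Q) = 0.092 × (4525/262.460) = 1.586.
Since η > 1, this is a luxury.

1.586 (luxury)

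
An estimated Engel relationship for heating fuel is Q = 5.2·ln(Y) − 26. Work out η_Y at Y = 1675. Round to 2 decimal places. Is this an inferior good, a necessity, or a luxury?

0.41 (necessity)

At Y = 1675: Q = 12.603.
dQ/dY = 5.2/Y = 0.00310448 at this income.
η = (dQ/dY)·(Y/Q) = 0.00310448 × (1675/12.603) = 0.41.
Since 0 < η < 1, the good is a necessity.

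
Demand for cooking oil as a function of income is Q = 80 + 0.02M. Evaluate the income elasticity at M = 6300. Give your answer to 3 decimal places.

At M = 6300: Q = 206.000.
dQ/dM = 0.02.
η = (dQ/dM)·(M/Q) = 0.02 × (6300/206.000) = 0.612.

0.612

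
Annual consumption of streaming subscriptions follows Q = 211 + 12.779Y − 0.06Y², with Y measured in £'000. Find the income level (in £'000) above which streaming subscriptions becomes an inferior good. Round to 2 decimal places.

dQ/dY = 12.779 − 0.12Y.
The good is inferior where dQ/dY < 0. Setting dQ/dY = 0 gives Y = 12.779 / 0.12 = 106.49.

106.49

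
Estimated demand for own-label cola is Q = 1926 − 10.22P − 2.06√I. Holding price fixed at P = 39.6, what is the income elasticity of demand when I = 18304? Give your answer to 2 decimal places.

-0.11

At P = 39.6, I = 18304: Q = 1242.586.
Holding P constant, ∂Q/∂I = -2.06/(2√I) = -0.00761315.
η_I = (∂Q/∂I)·(I/Q) = -0.00761315 × (18304/1242.586) = -0.11.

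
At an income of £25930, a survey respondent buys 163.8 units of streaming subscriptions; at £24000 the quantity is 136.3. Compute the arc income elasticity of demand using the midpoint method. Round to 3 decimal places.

2.371

ΔQ = 136.3 − 163.8 = -27.5; midpoint Q̄ = (163.8 + 136.3)/2 = 150.05.
ΔI = 24000 − 25930 = -1930; midpoint Ī = (25930 + 24000)/2 = 24965.
η = (ΔQ/Q̄) ÷ (ΔI/Ī) = (-27.5/150.05) ÷ (-1930/24965) = 2.371.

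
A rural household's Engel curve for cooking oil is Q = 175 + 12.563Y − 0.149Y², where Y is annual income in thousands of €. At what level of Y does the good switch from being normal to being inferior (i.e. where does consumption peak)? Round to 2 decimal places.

dQ/dY = 12.563 − 0.298Y.
The good is inferior where dQ/dY < 0. Setting dQ/dY = 0 gives Y = 12.563 / 0.298 = 42.16.

42.16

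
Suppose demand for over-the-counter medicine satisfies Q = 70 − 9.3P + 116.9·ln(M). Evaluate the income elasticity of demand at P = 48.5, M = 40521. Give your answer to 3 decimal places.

At P = 48.5, M = 40521: Q = 859.209.
Holding P constant, ∂Q/∂M = 116.9/M = 0.00288492.
η_M = (∂Q/∂M)·(M/Q) = 0.00288492 × (40521/859.209) = 0.136.

0.136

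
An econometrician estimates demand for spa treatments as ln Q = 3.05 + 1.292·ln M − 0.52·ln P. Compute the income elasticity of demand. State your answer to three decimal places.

1.292

In a log-linear demand, the coefficient on ln M is the income elasticity.
So η = 1.292.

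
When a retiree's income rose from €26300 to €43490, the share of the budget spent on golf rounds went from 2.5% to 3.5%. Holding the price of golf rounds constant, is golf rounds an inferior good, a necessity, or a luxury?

luxury

The budget share rises as income rises, so η > 1.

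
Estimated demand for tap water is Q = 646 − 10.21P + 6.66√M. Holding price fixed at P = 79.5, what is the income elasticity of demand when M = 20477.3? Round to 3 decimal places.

0.605

At P = 79.5, M = 20477.3: Q = 787.344.
Holding P constant, ∂Q/∂M = 6.66/(2√M) = 0.0232706.
η_M = (∂Q/∂M)·(M/Q) = 0.0232706 × (20477.3/787.344) = 0.605.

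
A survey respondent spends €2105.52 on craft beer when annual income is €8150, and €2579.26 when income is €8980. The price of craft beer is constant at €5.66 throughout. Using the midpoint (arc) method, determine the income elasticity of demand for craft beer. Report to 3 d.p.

With a constant price, Q₁ = 2105.52/5.66 = 372.000 and Q₂ = 2579.26/5.66 = 455.700 (equivalently, work directly with expenditure since P cancels).
Midpoint %ΔQ = (2579.26 − 2105.52)/2342.39 = 0.20225; midpoint %ΔI = (8980 − 8150)/8565 = 0.09691.
η = 0.20225 / 0.09691 = 2.087.

2.087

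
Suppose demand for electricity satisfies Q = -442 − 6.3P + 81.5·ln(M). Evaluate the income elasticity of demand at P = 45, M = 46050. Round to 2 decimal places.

0.54

At P = 45, M = 46050: Q = 149.605.
Holding P constant, ∂Q/∂M = 81.5/M = 0.00176982.
η_M = (∂Q/∂M)·(M/Q) = 0.00176982 × (46050/149.605) = 0.54.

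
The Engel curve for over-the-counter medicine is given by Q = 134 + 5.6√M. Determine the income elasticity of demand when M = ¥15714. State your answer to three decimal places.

At M = 15714: Q = 835.991.
dQ/dM = 5.6/(2√M) = 0.0223365 at this income.
η = (dQ/dM)·(M/Q) = 0.0223365 × (15714/835.991) = 0.420.

0.420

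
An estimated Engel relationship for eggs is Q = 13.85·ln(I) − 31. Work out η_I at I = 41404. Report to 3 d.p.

At I = 41404: Q = 116.241.
dQ/dI = 13.85/I = 0.000334509 at this income.
η = (dQ/dI)·(I/Q) = 0.000334509 × (41404/116.241) = 0.119.

0.119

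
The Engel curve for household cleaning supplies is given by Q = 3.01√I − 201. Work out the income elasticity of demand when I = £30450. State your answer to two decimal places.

0.81

At I = 30450: Q = 324.243.
dQ/dI = 3.01/(2√I) = 0.00862468 at this income.
η = (dQ/dI)·(I/Q) = 0.00862468 × (30450/324.243) = 0.81.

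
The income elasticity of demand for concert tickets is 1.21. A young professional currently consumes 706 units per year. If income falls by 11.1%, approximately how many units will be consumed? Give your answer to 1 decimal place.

%ΔQ ≈ η × %ΔI = 1.21 × (-11.1%) = -13.431%.
New Q ≈ 706 × (1 − 0.13431) = 611.2.

611.2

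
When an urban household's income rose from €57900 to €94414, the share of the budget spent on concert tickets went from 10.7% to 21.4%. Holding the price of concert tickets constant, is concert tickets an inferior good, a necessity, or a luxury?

luxury

The budget share rises as income rises, so η > 1.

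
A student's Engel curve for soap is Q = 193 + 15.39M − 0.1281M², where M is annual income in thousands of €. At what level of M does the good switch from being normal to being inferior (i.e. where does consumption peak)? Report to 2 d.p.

60.07

dQ/dM = 15.39 − 0.2562M.
The good is inferior where dQ/dM < 0. Setting dQ/dM = 0 gives M = 15.39 / 0.2562 = 60.07.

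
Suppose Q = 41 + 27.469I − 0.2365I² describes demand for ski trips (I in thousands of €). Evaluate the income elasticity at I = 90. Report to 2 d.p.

-2.27

At I = 90: Q = 597.5600.
dQ/dI = 27.469 − 0.473I = -15.10100.
η = (dQ/dI)·(I/Q) = -15.10100 × (90/597.5600) = -2.27.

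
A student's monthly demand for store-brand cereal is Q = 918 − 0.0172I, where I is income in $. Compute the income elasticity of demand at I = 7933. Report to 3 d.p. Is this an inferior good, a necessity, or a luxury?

-0.175 (inferior good)

At I = 7933: Q = 781.552.
dQ/dI = −0.0172.
η = (dQ/dI)·(I/Q) = -0.0172 × (7933/781.552) = -0.175.
Since η < 0, the good is an inferior good.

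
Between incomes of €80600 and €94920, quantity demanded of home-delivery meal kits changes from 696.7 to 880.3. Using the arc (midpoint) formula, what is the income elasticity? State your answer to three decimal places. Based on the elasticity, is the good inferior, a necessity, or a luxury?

ΔQ = 880.3 − 696.7 = 183.6; midpoint Q̄ = (696.7 + 880.3)/2 = 788.5.
ΔI = 94920 − 80600 = 14320; midpoint Ī = (80600 + 94920)/2 = 87760.
η = (ΔQ/Q̄) ÷ (ΔI/Ī) = (183.6/788.5) ÷ (14320/87760) = 1.427.
η > 1 ⇒ luxury.

1.427 (luxury)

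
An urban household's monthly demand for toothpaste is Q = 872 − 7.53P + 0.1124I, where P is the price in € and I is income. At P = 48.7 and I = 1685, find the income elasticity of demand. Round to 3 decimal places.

0.273

At P = 48.7, I = 1685: Q = 694.683.
Holding P constant, ∂Q/∂I = 0.1124.
η_I = (∂Q/∂I)·(I/Q) = 0.1124 × (1685/694.683) = 0.273.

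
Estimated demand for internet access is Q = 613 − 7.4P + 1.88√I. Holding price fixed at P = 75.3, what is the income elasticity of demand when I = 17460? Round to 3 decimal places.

0.408

At P = 75.3, I = 17460: Q = 304.196.
Holding P constant, ∂Q/∂I = 1.88/(2√I) = 0.00711387.
η_I = (∂Q/∂I)·(I/Q) = 0.00711387 × (17460/304.196) = 0.408.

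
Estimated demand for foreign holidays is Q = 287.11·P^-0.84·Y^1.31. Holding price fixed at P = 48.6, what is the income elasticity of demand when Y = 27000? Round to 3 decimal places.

For a multiplicative demand Q = A·P^α·Y^β, the income elasticity is β everywhere.
Here β = 1.31, so η = 1.310.

1.310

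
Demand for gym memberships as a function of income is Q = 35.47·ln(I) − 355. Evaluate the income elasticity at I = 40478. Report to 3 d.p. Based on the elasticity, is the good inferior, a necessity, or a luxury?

1.667 (luxury)

At I = 40478: Q = 21.284.
dQ/dI = 35.47/I = 0.000876278 at this income.
η = (dQ/dI)·(I/Q) = 0.000876278 × (40478/21.284) = 1.667.
Since η > 1, the good is a luxury.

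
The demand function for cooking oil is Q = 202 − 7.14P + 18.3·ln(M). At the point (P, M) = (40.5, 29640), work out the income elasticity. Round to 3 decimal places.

0.181

At P = 40.5, M = 29640: Q = 101.263.
Holding P constant, ∂Q/∂M = 18.3/M = 0.000617409.
η_M = (∂Q/∂M)·(M/Q) = 0.000617409 × (29640/101.263) = 0.181.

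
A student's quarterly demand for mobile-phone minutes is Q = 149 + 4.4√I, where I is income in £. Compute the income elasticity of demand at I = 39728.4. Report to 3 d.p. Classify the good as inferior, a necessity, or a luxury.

At I = 39728.4: Q = 1026.007.
dQ/dI = 4.4/(2√I) = 0.0110375 at this income.
η = (dQ/dI)·(I/Q) = 0.0110375 × (39728.4/1026.007) = 0.427.
Since 0 < η < 1, the good is a necessity.

0.427 (necessity)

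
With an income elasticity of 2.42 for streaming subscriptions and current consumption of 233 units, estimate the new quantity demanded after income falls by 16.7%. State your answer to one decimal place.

138.8

%ΔQ ≈ η × %ΔI = 2.42 × (-16.7%) = -40.414%.
New Q ≈ 233 × (1 − 0.40414) = 138.8.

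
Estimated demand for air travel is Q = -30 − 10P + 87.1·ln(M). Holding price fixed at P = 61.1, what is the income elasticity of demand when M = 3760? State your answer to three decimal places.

1.146

At P = 61.1, M = 3760: Q = 76.022.
Holding P constant, ∂Q/∂M = 87.1/M = 0.0231649.
η_M = (∂Q/∂M)·(M/Q) = 0.0231649 × (3760/76.022) = 1.146.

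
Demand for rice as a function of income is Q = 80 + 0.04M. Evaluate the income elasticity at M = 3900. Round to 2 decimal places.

0.66

At M = 3900: Q = 236.000.
dQ/dM = 0.04.
η = (dQ/dM)·(M/Q) = 0.04 × (3900/236.000) = 0.66.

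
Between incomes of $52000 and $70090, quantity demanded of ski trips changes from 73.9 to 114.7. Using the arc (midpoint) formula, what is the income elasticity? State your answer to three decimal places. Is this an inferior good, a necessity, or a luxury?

ΔQ = 114.7 − 73.9 = 40.8; midpoint Q̄ = (73.9 + 114.7)/2 = 94.3.
ΔI = 70090 − 52000 = 18090; midpoint Ī = (52000 + 70090)/2 = 61045.
η = (ΔQ/Q̄) ÷ (ΔI/Ī) = (40.8/94.3) ÷ (18090/61045) = 1.460.
η > 1 ⇒ luxury.

1.460 (luxury)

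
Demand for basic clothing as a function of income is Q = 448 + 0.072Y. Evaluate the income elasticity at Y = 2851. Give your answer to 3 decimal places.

At Y = 2851: Q = 653.272.
dQ/dY = 0.072.
η = (dQ/dY)·(Y/Q) = 0.072 × (2851/653.272) = 0.314.

0.314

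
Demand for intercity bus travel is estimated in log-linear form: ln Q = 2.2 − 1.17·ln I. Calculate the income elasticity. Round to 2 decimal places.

In a log-linear demand, the coefficient on ln I is the income elasticity.
So η = -1.17.

-1.17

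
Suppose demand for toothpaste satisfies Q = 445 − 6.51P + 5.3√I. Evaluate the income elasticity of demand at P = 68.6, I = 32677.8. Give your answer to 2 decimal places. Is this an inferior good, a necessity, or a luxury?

0.50 (necessity)

At P = 68.6, I = 32677.8: Q = 956.495.
Holding P constant, ∂Q/∂I = 5.3/(2√I) = 0.0146595.
η_I = (∂Q/∂I)·(I/Q) = 0.0146595 × (32677.8/956.495) = 0.50.
Since 0 < η < 1, this is a necessity.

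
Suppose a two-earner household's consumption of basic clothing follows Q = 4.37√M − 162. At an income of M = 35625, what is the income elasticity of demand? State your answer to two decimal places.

At M = 35625: Q = 662.819.
dQ/dM = 4.37/(2√M) = 0.0115764 at this income.
η = (dQ/dM)·(M/Q) = 0.0115764 × (35625/662.819) = 0.62.

0.62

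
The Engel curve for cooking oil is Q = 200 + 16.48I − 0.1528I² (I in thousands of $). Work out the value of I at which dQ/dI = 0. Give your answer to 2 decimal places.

dQ/dI = 16.48 − 0.3056I.
The good is inferior where dQ/dI < 0. Setting dQ/dI = 0 gives I = 16.48 / 0.3056 = 53.93.

53.93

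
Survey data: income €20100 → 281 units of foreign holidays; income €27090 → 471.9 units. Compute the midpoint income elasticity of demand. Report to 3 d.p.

1.712

ΔQ = 471.9 − 281 = 190.9; midpoint Q̄ = (281 + 471.9)/2 = 376.45.
ΔI = 27090 − 20100 = 6990; midpoint Ī = (20100 + 27090)/2 = 23595.
η = (ΔQ/Q̄) ÷ (ΔI/Ī) = (190.9/376.45) ÷ (6990/23595) = 1.712.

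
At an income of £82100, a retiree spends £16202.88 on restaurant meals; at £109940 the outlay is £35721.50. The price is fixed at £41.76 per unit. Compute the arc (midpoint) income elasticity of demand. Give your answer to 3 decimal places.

2.593

With a constant price, Q₁ = 16202.88/41.76 = 388.000 and Q₂ = 35721.50/41.76 = 855.400 (equivalently, work directly with expenditure since P cancels).
Midpoint %ΔQ = (35721.50 − 16202.88)/25962.19 = 0.75181; midpoint %ΔI = (109940 − 82100)/96020 = 0.28994.
η = 0.75181 / 0.28994 = 2.593.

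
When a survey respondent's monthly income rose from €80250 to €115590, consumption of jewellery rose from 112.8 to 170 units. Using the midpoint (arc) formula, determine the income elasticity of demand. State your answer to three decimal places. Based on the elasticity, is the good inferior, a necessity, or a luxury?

ΔQ = 170 − 112.8 = 57.2; midpoint Q̄ = (112.8 + 170)/2 = 141.4.
ΔI = 115590 − 80250 = 35340; midpoint Ī = (80250 + 115590)/2 = 97920.
η = (ΔQ/Q̄) ÷ (ΔI/Ī) = (57.2/141.4) ÷ (35340/97920) = 1.121.
η > 1 ⇒ luxury.

1.121 (luxury)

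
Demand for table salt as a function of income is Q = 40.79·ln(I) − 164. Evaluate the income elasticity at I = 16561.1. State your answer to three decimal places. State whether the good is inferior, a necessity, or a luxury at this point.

0.176 (necessity)

At I = 16561.1: Q = 232.267.
dQ/dI = 40.79/I = 0.002463 at this income.
η = (dQ/dI)·(I/Q) = 0.002463 × (16561.1/232.267) = 0.176.
Since 0 < η < 1, the good is a necessity.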